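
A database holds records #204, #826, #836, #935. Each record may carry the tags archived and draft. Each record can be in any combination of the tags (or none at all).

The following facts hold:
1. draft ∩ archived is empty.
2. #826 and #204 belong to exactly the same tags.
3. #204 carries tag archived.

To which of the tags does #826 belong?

From (3): #204 ∈ archived.
(1) (disjoint): #204 ∉ draft.
(2): #826 matches #204: #826 ∈ archived.
(2): #826 matches #204: #826 ∉ draft.

#826: archived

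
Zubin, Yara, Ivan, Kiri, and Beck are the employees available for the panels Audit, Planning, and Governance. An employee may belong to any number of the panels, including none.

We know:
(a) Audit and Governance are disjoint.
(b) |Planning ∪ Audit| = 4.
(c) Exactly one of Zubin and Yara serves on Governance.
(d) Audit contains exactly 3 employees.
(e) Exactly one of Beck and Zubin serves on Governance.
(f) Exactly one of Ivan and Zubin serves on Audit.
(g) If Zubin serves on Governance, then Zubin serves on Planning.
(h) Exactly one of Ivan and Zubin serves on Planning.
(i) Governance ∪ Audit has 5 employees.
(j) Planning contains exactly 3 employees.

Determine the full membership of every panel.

Audit = {Beck, Ivan, Yara}; Planning = {Beck, Yara, Zubin}; Governance = {Kiri, Zubin}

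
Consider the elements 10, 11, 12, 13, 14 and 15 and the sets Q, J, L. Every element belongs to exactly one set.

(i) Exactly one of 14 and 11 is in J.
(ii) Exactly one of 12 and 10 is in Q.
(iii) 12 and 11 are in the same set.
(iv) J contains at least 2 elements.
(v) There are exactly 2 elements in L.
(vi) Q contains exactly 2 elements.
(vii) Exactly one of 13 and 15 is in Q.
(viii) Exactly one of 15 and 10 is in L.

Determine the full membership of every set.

Q = {10, 13}; J = {11, 12}; L = {14, 15}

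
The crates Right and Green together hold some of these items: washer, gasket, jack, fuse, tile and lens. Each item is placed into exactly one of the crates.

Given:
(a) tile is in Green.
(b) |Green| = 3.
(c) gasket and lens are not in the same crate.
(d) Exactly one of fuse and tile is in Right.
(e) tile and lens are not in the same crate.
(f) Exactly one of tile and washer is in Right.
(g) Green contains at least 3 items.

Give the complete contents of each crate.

Right = {fuse, lens, washer}; Green = {gasket, jack, tile}

From (a): tile ∈ Green.
(d) (exactly one): fuse ∈ Right.
(e): lens ∉ Green.
(f) (exactly one): washer ∈ Right.
(g): only 3 candidates remain for Green, so all are in.
Only one crate left: lens ∈ Right.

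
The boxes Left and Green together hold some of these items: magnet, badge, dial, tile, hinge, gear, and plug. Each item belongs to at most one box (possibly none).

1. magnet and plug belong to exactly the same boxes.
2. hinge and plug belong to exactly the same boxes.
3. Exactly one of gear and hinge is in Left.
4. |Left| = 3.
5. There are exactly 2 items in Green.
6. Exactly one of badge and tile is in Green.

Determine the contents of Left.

Left = {hinge, magnet, plug}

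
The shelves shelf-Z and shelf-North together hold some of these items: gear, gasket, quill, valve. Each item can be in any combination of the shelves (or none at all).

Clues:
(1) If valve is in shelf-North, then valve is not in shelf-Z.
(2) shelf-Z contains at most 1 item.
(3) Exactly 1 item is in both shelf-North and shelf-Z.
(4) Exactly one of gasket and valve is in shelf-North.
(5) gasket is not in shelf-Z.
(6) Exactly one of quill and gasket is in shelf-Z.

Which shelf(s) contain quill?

From (5): gasket ∉ shelf-Z.
(6) (exactly one): quill ∈ shelf-Z.
(2): shelf-Z already has 1, so the rest are out.
Suppose quill ∉ shelf-North: no assignment then satisfies all the clues, so quill ∈ shelf-North.

quill: shelf-North, shelf-Z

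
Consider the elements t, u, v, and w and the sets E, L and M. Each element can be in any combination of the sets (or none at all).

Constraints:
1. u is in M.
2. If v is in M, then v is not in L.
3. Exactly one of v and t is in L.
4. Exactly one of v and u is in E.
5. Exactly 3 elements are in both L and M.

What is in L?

L = {t, u, w}

From (1): u ∈ M.
Suppose t ∉ L: no assignment then satisfies all the clues, so t ∈ L.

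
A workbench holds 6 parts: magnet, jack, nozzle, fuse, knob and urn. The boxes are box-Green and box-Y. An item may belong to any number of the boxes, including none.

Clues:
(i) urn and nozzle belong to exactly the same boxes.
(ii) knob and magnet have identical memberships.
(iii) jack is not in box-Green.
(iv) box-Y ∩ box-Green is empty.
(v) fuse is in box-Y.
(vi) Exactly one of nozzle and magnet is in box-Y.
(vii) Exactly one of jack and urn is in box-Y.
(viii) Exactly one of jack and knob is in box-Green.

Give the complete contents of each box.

From (iii): jack ∉ box-Green.
From (v): fuse ∈ box-Y.
(iv) (disjoint): fuse ∉ box-Green.
(viii) (exactly one): knob ∈ box-Green.
(ii): magnet matches knob: magnet ∈ box-Green.
(iv) (disjoint): magnet ∉ box-Y.
(iv) (disjoint): knob ∉ box-Y.
(vi) (exactly one): nozzle ∈ box-Y.
(i): urn matches nozzle: urn ∈ box-Y.
(iv) (disjoint): nozzle ∉ box-Green.
(iv) (disjoint): urn ∉ box-Green.
(vii) (exactly one): jack ∉ box-Y.

box-Green = {knob, magnet}; box-Y = {fuse, nozzle, urn}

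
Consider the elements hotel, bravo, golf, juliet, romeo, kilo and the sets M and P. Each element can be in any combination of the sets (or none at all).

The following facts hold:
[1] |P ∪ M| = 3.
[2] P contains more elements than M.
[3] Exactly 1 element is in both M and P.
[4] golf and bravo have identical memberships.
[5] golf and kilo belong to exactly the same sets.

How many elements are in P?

3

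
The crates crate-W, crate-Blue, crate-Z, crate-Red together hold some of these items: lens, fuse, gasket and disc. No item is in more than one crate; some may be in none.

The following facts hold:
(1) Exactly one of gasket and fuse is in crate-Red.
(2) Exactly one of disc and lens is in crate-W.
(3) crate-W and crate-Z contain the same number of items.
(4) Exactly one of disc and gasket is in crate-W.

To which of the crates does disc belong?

disc: crate-W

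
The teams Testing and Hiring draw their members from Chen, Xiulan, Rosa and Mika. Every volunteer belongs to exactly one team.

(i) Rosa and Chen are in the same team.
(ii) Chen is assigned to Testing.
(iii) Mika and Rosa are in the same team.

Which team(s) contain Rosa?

Rosa: Testing

From (ii): Chen ∈ Testing.
(i): Rosa matches Chen: Rosa ∈ Testing.
(iii): Mika matches Rosa: Mika ∈ Testing.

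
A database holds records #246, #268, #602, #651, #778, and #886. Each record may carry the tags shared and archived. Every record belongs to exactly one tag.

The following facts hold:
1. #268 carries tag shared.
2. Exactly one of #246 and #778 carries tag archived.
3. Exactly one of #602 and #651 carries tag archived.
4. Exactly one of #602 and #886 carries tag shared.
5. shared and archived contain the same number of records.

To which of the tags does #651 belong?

#651: archived

From (1): #268 ∈ shared.
Suppose #651 ∈ shared: no assignment then satisfies all the clues, so #651 ∉ shared.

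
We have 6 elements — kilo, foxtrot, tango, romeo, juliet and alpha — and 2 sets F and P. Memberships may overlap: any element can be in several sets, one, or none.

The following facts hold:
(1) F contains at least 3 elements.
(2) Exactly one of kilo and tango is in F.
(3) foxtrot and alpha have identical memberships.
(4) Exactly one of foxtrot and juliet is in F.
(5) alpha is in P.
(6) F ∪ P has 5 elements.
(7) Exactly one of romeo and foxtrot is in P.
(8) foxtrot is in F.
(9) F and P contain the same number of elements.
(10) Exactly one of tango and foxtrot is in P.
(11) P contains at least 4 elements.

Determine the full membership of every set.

F = {alpha, foxtrot, kilo, romeo}; P = {alpha, foxtrot, juliet, kilo}

From (5): alpha ∈ P.
From (8): foxtrot ∈ F.
(3): alpha matches foxtrot: alpha ∈ F.
(3): foxtrot matches alpha: foxtrot ∈ P.
(4) (exactly one): juliet ∉ F.
(7) (exactly one): romeo ∉ P.
(10) (exactly one): tango ∉ P.
(11): only 4 candidates remain for P, so all are in.
Suppose kilo ∉ F: no assignment then satisfies all the clues, so kilo ∈ F.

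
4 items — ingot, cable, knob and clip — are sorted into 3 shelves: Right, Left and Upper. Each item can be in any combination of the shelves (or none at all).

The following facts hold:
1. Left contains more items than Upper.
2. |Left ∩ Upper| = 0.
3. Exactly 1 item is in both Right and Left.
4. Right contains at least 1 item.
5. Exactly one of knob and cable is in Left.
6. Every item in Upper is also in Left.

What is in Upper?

Upper = {}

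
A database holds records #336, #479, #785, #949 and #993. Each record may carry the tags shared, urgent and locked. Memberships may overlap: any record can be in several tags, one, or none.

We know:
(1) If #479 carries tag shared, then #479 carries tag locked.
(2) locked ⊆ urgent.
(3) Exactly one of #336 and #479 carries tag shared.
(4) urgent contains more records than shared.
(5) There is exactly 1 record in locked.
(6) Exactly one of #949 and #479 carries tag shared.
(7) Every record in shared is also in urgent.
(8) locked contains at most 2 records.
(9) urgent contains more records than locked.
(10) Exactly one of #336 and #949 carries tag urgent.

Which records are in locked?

locked = {#479}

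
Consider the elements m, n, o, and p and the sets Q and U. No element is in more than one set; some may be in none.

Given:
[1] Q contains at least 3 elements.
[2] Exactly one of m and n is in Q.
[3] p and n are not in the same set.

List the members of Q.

Q = {m, o, p}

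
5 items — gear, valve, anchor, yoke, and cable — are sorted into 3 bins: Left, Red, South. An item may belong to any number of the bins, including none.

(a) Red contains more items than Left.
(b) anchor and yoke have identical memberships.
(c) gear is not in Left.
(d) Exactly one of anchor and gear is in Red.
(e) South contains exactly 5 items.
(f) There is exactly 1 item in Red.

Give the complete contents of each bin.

From (c): gear ∉ Left.
(e): only 5 candidates remain for South, so all are in.
Suppose gear ∉ Red: no assignment then satisfies all the clues, so gear ∈ Red.

Left = {}; Red = {gear}; South = {anchor, cable, gear, valve, yoke}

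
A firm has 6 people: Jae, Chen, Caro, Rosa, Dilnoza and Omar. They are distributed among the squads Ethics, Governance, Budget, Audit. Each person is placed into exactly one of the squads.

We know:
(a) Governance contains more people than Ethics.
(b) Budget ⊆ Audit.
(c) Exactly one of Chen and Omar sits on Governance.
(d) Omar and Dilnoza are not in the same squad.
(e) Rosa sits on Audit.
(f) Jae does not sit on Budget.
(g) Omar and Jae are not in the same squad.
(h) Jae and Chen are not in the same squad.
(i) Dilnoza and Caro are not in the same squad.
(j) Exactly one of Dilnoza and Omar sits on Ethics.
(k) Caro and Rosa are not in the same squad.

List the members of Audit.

From (e): Rosa ∈ Audit.
From (f): Jae ∉ Budget.
(k): Caro ∉ Audit.
(b) contrapositive: Caro ∉ Budget.
Suppose Jae ∉ Audit: no assignment then satisfies all the clues, so Jae ∈ Audit.

Audit = {Dilnoza, Jae, Rosa}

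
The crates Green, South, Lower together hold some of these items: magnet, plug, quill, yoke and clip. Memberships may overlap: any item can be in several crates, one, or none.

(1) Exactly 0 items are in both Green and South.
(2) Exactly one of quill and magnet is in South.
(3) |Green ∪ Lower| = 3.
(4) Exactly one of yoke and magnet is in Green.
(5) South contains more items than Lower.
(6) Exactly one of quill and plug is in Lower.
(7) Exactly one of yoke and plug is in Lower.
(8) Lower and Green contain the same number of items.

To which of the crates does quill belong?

quill: South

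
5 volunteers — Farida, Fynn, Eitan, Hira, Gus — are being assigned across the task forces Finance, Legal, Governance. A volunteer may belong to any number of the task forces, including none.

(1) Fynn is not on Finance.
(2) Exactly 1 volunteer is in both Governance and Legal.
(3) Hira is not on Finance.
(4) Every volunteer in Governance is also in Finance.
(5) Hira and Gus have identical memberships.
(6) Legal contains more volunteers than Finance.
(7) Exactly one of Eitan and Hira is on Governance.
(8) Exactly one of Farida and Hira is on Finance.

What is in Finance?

From (1): Fynn ∉ Finance.
From (3): Hira ∉ Finance.
(4) contrapositive: Fynn ∉ Governance.
(4) contrapositive: Hira ∉ Governance.
(5): Gus matches Hira: Gus ∉ Finance.
(5): Gus matches Hira: Gus ∉ Governance.
(7) (exactly one): Eitan ∈ Governance.
(8) (exactly one): Farida ∈ Finance.
(4) with Eitan ∈ Governance: Eitan ∈ Finance.

Finance = {Eitan, Farida}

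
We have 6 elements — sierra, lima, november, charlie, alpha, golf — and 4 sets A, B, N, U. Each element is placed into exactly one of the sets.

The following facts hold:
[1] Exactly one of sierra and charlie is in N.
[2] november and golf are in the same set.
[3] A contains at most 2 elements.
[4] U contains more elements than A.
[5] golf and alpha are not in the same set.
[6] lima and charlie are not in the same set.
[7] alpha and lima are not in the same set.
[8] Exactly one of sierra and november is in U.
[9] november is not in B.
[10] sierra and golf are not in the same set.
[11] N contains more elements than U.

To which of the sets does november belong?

november: N

From (9): november ∉ B.
(2): golf matches november: golf ∉ B.
Suppose november ∈ A: no assignment then satisfies all the clues, so november ∉ A.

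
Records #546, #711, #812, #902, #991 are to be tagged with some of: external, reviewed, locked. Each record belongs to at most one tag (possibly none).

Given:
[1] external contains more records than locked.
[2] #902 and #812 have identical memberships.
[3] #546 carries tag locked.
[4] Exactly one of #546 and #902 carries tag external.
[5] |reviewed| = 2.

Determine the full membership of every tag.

From (3): #546 ∈ locked.
(4) (exactly one): #902 ∈ external.
(2): #812 matches #902: #812 ∈ external.
(5): only 2 candidates remain for reviewed, so all are in.

external = {#812, #902}; reviewed = {#711, #991}; locked = {#546}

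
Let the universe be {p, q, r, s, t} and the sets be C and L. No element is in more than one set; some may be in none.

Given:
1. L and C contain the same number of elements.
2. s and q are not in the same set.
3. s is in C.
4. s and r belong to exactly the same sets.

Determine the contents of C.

C = {r, s}

From (3): s ∈ C.
(2): q ∉ C.
(4): r matches s: r ∈ C.
Suppose p ∈ C: no assignment then satisfies all the clues, so p ∉ C.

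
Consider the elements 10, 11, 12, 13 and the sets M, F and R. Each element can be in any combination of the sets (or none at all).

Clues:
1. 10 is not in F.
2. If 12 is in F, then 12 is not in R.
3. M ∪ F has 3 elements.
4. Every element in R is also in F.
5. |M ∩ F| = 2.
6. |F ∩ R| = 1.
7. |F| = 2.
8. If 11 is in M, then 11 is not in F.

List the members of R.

R = {13}

From (1): 10 ∉ F.
(4) contrapositive: 10 ∉ R.
Suppose 11 ∈ R: no assignment then satisfies all the clues, so 11 ∉ R.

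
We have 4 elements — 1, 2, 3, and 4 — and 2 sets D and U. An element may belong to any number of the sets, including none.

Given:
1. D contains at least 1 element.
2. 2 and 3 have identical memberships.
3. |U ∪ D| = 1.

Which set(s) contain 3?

3: none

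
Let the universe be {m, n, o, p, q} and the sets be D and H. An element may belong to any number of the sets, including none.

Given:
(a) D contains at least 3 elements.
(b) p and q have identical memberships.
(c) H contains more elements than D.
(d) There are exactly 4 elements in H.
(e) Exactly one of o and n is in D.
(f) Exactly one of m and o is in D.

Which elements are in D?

D = {o, p, q}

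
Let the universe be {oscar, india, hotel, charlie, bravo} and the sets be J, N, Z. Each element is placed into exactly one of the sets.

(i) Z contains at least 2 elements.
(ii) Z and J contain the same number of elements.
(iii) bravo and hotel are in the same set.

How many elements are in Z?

2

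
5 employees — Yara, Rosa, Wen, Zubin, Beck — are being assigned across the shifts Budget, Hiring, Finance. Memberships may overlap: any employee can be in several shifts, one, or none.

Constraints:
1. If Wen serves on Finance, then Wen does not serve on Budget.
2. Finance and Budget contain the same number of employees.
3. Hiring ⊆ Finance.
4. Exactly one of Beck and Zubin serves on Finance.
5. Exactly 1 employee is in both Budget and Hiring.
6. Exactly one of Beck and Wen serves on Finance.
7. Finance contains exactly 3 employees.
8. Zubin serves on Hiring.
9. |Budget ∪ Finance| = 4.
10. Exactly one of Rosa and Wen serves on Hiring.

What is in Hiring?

Hiring = {Wen, Zubin}

From (8): Zubin ∈ Hiring.
(3) with Zubin ∈ Hiring: Zubin ∈ Finance.
(4) (exactly one): Beck ∉ Finance.
(6) (exactly one): Wen ∈ Finance.
(1): Wen ∉ Budget.
(3) contrapositive: Beck ∉ Hiring.
Suppose Yara ∈ Hiring: no assignment then satisfies all the clues, so Yara ∉ Hiring.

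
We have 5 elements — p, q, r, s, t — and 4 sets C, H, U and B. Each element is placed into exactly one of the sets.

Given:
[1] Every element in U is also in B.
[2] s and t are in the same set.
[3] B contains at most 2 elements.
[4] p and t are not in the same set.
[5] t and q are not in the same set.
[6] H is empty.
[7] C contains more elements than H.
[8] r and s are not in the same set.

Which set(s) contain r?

r: C

(6): H already has 0, so the rest are out.
Suppose r ∉ C: no assignment then satisfies all the clues, so r ∈ C.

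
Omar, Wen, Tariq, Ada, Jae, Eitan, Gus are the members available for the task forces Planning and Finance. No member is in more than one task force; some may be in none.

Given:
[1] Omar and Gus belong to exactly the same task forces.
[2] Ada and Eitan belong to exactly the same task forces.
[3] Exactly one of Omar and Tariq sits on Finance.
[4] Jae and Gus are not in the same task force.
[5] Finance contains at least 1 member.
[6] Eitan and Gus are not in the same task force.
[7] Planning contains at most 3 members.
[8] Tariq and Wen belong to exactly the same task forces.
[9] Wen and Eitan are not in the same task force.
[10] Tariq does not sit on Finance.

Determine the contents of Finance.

From (10): Tariq ∉ Finance.
(3) (exactly one): Omar ∈ Finance.
(8): Wen matches Tariq: Wen ∉ Finance.
(1): Gus matches Omar: Gus ∉ Planning.
(1): Gus matches Omar: Gus ∈ Finance.
(4): Jae ∉ Finance.
(6): Eitan ∉ Finance.
(2): Ada matches Eitan: Ada ∉ Finance.

Finance = {Gus, Omar}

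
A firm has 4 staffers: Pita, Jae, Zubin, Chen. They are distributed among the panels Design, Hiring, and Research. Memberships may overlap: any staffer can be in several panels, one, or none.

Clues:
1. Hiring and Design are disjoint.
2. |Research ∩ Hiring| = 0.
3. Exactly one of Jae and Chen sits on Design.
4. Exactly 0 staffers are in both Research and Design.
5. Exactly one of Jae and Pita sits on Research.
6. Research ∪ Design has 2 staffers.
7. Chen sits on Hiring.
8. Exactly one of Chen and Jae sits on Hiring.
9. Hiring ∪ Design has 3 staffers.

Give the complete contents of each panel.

Design = {Jae}; Hiring = {Chen, Zubin}; Research = {Pita}

From (7): Chen ∈ Hiring.
(1) (disjoint): Chen ∉ Design.
(3) (exactly one): Jae ∈ Design.
(8) (exactly one): Jae ∉ Hiring.
Suppose Pita ∈ Design: no assignment then satisfies all the clues, so Pita ∉ Design.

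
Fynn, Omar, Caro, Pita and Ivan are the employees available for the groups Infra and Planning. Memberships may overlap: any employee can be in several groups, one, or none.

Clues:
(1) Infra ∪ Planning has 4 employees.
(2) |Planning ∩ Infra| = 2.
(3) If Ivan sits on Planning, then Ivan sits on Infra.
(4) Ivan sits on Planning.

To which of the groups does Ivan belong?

From (4): Ivan ∈ Planning.
(3): Ivan ∈ Infra.

Ivan: Infra, Planning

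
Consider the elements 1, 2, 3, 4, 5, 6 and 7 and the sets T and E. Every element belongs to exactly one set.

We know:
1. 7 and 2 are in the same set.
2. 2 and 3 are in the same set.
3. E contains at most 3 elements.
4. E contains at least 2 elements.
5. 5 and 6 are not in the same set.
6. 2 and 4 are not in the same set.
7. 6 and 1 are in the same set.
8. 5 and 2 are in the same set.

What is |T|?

4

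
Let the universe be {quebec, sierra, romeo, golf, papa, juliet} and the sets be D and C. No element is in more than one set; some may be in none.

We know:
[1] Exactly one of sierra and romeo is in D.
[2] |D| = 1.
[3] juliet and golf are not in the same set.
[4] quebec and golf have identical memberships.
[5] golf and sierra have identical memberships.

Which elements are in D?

D = {romeo}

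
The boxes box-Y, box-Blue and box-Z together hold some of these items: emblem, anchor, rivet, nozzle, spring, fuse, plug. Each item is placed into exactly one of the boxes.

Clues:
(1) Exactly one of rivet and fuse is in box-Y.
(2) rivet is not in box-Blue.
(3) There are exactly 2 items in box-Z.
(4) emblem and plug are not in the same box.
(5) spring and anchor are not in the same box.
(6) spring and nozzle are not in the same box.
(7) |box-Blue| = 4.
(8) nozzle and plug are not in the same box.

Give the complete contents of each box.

box-Y = {rivet}; box-Blue = {anchor, emblem, fuse, nozzle}; box-Z = {plug, spring}

From (2): rivet ∉ box-Blue.
Suppose emblem ∈ box-Y: no assignment then satisfies all the clues, so emblem ∉ box-Y.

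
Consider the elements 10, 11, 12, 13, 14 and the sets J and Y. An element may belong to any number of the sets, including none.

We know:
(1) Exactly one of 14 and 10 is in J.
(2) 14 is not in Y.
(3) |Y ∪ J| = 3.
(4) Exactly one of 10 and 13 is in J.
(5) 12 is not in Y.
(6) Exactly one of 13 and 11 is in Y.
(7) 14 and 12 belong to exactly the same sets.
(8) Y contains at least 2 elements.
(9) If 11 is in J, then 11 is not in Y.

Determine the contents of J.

J = {10, 11}

From (2): 14 ∉ Y.
From (5): 12 ∉ Y.
Suppose 10 ∉ J: no assignment then satisfies all the clues, so 10 ∈ J.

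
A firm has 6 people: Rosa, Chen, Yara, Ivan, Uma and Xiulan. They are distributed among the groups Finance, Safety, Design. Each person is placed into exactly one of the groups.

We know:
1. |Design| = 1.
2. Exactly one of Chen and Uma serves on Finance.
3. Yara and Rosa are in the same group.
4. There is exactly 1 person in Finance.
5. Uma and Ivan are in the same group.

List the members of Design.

Design = {Xiulan}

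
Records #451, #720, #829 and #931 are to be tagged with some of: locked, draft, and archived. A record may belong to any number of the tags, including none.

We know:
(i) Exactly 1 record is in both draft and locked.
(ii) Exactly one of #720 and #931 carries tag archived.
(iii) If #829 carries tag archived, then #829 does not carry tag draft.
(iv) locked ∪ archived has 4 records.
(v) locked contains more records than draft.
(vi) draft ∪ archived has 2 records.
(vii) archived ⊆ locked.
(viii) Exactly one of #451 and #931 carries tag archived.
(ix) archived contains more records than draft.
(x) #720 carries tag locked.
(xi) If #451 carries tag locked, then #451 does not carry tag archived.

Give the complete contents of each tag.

locked = {#451, #720, #829, #931}; draft = {#931}; archived = {#829, #931}

From (x): #720 ∈ locked.
Suppose #451 ∉ locked: no assignment then satisfies all the clues, so #451 ∈ locked.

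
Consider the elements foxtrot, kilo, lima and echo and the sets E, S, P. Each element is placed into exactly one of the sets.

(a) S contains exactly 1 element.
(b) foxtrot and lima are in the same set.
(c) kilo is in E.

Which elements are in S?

S = {echo}

From (c): kilo ∈ E.
Suppose foxtrot ∈ S: no assignment then satisfies all the clues, so foxtrot ∉ S.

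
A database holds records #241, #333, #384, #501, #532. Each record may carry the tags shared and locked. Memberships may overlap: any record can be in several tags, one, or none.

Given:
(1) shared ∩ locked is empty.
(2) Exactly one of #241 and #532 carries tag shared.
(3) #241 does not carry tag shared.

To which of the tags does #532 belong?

#532: shared

From (3): #241 ∉ shared.
(2) (exactly one): #532 ∈ shared.
(1) (disjoint): #532 ∉ locked.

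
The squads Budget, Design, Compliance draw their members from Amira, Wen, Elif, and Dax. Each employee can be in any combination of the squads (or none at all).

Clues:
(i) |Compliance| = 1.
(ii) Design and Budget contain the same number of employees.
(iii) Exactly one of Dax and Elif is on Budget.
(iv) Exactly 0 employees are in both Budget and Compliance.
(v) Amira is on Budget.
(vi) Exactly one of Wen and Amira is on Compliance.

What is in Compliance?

From (v): Amira ∈ Budget.
Suppose Amira ∈ Compliance: no assignment then satisfies all the clues, so Amira ∉ Compliance.

Compliance = {Wen}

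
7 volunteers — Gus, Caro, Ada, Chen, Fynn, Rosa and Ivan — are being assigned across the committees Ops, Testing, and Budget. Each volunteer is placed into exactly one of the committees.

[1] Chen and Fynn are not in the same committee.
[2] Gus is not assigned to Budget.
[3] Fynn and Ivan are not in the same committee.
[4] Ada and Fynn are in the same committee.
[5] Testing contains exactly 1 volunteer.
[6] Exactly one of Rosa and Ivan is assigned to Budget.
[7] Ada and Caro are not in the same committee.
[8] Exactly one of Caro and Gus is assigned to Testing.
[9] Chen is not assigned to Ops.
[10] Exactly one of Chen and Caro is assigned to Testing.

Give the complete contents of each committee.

Ops = {Ada, Fynn, Gus, Rosa}; Testing = {Caro}; Budget = {Chen, Ivan}

From (2): Gus ∉ Budget.
From (9): Chen ∉ Ops.
Suppose Gus ∉ Ops: no assignment then satisfies all the clues, so Gus ∈ Ops.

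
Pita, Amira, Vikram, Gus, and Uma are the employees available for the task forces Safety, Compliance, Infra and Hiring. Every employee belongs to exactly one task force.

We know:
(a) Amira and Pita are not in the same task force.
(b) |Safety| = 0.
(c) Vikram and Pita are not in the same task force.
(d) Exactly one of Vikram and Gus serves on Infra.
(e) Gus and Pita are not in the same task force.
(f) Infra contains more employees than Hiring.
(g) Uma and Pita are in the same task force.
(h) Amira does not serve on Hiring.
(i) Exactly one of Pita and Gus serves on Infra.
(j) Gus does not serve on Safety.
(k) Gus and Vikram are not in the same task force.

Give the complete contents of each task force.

Safety = {}; Compliance = {Pita, Uma}; Infra = {Amira, Gus}; Hiring = {Vikram}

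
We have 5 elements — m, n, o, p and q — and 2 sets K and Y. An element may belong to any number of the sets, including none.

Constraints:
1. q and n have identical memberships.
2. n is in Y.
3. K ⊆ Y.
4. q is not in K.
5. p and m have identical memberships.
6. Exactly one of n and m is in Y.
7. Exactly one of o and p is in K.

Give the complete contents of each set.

From (2): n ∈ Y.
From (4): q ∉ K.
(1): n matches q: n ∉ K.
(1): q matches n: q ∈ Y.
(6) (exactly one): m ∉ Y.
(3) contrapositive: m ∉ K.
(5): p matches m: p ∉ K.
(5): p matches m: p ∉ Y.
(7) (exactly one): o ∈ K.
(3) with o ∈ K: o ∈ Y.

K = {o}; Y = {n, o, q}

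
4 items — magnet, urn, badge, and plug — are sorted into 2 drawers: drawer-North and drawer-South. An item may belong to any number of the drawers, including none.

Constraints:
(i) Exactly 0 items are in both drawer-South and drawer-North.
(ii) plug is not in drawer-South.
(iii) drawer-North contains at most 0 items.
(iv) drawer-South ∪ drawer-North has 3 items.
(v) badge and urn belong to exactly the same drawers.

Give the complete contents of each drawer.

From (ii): plug ∉ drawer-South.
(iii): drawer-North already has 0, so the rest are out.
Suppose magnet ∉ drawer-South: no assignment then satisfies all the clues, so magnet ∈ drawer-South.

drawer-North = {}; drawer-South = {badge, magnet, urn}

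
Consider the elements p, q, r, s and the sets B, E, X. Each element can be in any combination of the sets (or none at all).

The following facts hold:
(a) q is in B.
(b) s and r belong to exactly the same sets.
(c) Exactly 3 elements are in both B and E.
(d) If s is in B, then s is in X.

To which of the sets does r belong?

r: B, E, X

From (a): q ∈ B.
Suppose r ∉ B: no assignment then satisfies all the clues, so r ∈ B.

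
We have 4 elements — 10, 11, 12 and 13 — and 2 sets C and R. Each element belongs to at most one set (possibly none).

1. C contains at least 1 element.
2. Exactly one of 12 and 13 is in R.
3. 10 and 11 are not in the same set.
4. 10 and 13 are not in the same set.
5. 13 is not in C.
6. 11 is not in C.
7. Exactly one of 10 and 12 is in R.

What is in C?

C = {10}

From (5): 13 ∉ C.
From (6): 11 ∉ C.
Suppose 10 ∉ C: no assignment then satisfies all the clues, so 10 ∈ C.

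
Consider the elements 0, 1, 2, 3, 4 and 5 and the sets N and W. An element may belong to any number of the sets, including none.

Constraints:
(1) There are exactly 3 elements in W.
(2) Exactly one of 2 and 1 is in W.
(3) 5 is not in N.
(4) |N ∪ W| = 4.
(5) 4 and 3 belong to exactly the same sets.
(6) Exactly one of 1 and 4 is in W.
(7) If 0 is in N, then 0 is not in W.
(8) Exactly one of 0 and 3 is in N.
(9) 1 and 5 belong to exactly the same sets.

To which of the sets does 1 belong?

1: none

From (3): 5 ∉ N.
(9): 1 matches 5: 1 ∉ N.
Suppose 1 ∈ W: no assignment then satisfies all the clues, so 1 ∉ W.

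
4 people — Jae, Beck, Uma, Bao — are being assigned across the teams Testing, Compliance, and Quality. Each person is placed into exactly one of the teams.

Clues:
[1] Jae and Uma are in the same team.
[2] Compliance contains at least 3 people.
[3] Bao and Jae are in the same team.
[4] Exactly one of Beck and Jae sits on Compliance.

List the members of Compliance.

Compliance = {Bao, Jae, Uma}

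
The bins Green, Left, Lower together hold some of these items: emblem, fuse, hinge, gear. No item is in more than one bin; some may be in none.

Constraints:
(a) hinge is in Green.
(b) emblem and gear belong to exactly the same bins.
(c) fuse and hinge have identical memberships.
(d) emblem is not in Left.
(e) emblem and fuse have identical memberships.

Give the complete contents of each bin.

From (a): hinge ∈ Green.
From (d): emblem ∉ Left.
(b): gear matches emblem: gear ∉ Left.
(c): fuse matches hinge: fuse ∈ Green.
(e): emblem matches fuse: emblem ∈ Green.
(b): gear matches emblem: gear ∈ Green.

Green = {emblem, fuse, gear, hinge}; Left = {}; Lower = {}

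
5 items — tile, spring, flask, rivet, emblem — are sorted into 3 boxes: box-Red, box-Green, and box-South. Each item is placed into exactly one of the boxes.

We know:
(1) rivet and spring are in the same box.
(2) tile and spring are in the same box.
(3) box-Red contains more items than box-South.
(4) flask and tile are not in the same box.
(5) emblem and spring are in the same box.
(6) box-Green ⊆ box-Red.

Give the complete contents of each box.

box-Red = {emblem, rivet, spring, tile}; box-Green = {}; box-South = {flask}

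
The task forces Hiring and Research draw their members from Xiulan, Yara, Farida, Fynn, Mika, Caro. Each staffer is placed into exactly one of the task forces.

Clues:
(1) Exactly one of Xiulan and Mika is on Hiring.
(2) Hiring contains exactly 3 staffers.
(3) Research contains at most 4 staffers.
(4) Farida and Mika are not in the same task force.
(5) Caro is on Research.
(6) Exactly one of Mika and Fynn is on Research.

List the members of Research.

Research = {Caro, Mika, Yara}

From (5): Caro ∈ Research.
Suppose Xiulan ∈ Research: no assignment then satisfies all the clues, so Xiulan ∉ Research.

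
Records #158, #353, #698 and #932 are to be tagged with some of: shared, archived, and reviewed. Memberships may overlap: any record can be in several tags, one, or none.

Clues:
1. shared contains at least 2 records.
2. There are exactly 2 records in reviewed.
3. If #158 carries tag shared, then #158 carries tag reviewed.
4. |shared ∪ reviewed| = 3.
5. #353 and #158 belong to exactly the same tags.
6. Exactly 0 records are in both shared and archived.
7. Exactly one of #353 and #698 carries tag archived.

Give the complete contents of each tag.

shared = {#158, #353, #932}; archived = {#698}; reviewed = {#158, #353}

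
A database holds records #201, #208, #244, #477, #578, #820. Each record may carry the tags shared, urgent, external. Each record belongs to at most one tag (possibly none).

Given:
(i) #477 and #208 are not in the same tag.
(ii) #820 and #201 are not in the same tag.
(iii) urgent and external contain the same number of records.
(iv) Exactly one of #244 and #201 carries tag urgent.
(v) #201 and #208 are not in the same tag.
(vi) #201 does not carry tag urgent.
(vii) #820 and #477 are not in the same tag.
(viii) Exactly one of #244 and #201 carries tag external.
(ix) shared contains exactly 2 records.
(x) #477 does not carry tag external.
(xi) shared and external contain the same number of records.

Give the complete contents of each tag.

shared = {#208, #820}; urgent = {#244, #477}; external = {#201, #578}

From (vi): #201 ∉ urgent.
From (x): #477 ∉ external.
(iv) (exactly one): #244 ∈ urgent.
(viii) (exactly one): #201 ∈ external.
(ii): #820 ∉ external.
(v): #208 ∉ external.
Suppose #208 ∉ shared: no assignment then satisfies all the clues, so #208 ∈ shared.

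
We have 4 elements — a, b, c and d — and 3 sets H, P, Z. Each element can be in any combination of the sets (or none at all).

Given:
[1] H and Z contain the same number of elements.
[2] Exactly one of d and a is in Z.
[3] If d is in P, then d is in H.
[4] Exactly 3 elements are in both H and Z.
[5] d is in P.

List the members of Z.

Z = {b, c, d}

From (5): d ∈ P.
(3): d ∈ H.
Suppose a ∈ Z: no assignment then satisfies all the clues, so a ∉ Z.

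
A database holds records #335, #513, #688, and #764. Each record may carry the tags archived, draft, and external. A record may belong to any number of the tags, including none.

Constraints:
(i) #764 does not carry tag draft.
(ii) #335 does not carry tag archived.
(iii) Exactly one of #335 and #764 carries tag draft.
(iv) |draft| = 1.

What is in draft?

draft = {#335}

From (i): #764 ∉ draft.
From (ii): #335 ∉ archived.
(iii) (exactly one): #335 ∈ draft.
(iv): draft already has 1, so the rest are out.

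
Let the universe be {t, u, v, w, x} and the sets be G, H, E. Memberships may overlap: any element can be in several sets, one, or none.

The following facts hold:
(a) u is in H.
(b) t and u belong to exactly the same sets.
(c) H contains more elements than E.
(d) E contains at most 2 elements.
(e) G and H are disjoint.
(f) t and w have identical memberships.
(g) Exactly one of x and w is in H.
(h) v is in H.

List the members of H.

From (a): u ∈ H.
From (h): v ∈ H.
(b): t matches u: t ∈ H.
(e) (disjoint): t ∉ G.
(e) (disjoint): u ∉ G.
(e) (disjoint): v ∉ G.
(f): w matches t: w ∉ G.
(f): w matches t: w ∈ H.
(g) (exactly one): x ∉ H.

H = {t, u, v, w}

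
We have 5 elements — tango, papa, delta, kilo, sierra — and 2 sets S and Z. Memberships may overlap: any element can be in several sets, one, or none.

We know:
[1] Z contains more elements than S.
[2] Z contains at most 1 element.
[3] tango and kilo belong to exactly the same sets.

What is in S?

S = {}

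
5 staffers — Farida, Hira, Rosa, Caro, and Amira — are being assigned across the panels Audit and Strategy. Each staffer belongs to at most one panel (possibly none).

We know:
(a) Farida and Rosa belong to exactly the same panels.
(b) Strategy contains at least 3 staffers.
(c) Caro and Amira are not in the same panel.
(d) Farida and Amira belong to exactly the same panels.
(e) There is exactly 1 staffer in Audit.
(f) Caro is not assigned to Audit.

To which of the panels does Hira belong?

Hira: Audit

From (f): Caro ∉ Audit.
Suppose Hira ∉ Audit: no assignment then satisfies all the clues, so Hira ∈ Audit.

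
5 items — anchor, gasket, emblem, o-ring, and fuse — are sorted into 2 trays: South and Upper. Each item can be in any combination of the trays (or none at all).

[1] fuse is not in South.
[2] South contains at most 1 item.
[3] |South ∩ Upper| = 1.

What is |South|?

1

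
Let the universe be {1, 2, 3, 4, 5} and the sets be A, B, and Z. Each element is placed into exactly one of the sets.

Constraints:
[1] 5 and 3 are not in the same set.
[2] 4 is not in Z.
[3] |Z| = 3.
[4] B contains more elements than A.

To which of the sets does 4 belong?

4: B

From (2): 4 ∉ Z.
Suppose 4 ∈ A: no assignment then satisfies all the clues, so 4 ∉ A.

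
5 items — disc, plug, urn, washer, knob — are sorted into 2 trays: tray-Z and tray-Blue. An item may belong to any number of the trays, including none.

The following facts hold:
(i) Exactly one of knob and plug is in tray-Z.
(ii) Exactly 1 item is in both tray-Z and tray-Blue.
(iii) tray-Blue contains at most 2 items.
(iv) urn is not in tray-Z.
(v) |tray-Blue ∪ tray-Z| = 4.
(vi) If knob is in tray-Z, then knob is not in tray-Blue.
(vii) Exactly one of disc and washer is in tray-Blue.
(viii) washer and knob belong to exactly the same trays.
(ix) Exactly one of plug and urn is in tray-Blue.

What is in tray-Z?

tray-Z = {disc, knob, washer}

From (iv): urn ∉ tray-Z.
Suppose disc ∉ tray-Z: no assignment then satisfies all the clues, so disc ∈ tray-Z.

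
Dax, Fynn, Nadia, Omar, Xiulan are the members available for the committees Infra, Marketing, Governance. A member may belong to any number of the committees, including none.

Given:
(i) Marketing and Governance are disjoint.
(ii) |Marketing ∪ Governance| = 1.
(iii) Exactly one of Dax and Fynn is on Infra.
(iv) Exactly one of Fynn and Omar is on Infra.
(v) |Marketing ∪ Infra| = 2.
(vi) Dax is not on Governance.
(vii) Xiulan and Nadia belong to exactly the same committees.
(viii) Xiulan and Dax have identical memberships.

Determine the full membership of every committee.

Infra = {Fynn}; Marketing = {Omar}; Governance = {}

From (vi): Dax ∉ Governance.
(viii): Xiulan matches Dax: Xiulan ∉ Governance.
(vii): Nadia matches Xiulan: Nadia ∉ Governance.
Suppose Dax ∈ Infra: no assignment then satisfies all the clues, so Dax ∉ Infra.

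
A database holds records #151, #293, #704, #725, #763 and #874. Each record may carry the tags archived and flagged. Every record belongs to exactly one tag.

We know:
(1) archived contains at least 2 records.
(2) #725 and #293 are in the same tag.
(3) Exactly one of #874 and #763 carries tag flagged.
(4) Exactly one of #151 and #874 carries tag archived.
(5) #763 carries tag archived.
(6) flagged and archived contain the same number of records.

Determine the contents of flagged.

flagged = {#293, #725, #874}

From (5): #763 ∈ archived.
(3) (exactly one): #874 ∈ flagged.
(4) (exactly one): #151 ∈ archived.
Suppose #293 ∉ flagged: no assignment then satisfies all the clues, so #293 ∈ flagged.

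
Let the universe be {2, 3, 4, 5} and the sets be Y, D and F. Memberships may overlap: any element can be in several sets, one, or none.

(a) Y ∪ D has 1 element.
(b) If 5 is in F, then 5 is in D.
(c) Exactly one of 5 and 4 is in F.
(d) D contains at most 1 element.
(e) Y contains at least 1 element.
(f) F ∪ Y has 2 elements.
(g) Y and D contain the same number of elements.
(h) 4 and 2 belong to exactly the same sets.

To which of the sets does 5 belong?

5: D, F, Y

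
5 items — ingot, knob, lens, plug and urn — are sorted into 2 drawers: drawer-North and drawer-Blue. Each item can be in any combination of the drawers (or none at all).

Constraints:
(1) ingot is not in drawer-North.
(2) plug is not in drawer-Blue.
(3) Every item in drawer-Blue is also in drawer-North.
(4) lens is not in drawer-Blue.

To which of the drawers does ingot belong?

From (1): ingot ∉ drawer-North.
From (2): plug ∉ drawer-Blue.
From (4): lens ∉ drawer-Blue.
(3) contrapositive: ingot ∉ drawer-Blue.

ingot: none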